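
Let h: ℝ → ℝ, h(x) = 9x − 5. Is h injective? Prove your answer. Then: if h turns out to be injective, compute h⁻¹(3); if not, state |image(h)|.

Recall: h is injective if h(s) = h(t) implies s = t.
Suppose h(s) = h(t). Then 9s − 5 = 9t − 5, therefore 9s = 9t, hence s = t.
Hence h is injective.
Since h is injective, we compute h⁻¹(3) = (3 + 5)/9 = 8/9.

8/9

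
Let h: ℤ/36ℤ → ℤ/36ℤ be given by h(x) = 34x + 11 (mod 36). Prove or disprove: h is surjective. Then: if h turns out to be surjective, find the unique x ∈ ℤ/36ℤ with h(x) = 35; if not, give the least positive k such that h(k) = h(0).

18

Since gcd(34, 36) = 2, we have 34x ≡ 0 (mod 2) for all x, so h(x) ≡ 1 (mod 2).
But 0 ≢ 1 (mod 2), so 0 ∈ ℤ/36ℤ has no preimage. Thus h is not surjective.
Since h is not surjective, we find the least positive k with h(k) = h(0): this means 34k ≡ 0 (mod 36), i.e. 36 ∣ 34k. Since gcd(34, 36) = 2, dividing through by 2 this holds exactly when 18 ∣ 17k, and as gcd(17, 18) = 1, exactly when 18 ∣ k.
The smallest positive such k is 18.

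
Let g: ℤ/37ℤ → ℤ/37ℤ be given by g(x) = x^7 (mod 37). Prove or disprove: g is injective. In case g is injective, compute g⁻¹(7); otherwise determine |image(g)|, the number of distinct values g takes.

Since 37 is prime, the nonzero elements of ℤ/37ℤ form a cyclic group of order 36.
As gcd(7, 36) = 1, raising to the 7th power is a bijection on this group: if u^7 ≡ v^7 then (uv^{−1})^7 = 1, and the only element of order dividing gcd(7, 36) = 1 is 1, so u = v.
With g(0) = 0 this makes g injective on all of ℤ/37ℤ, hence bijective (finite equal-size domain and codomain). In particular g is injective.
Since g is injective, we find the preimage of 7. The inverse of x ↦ x^7 on (ℤ/37ℤ)^× is x ↦ x^31, because 7·31 = 217 = 6·36 + 1 ≡ 1 (mod 36) and x^{36} = 1 for x ≠ 0 (Fermat). So g⁻¹(7) = 7^31 mod 37.
Repeated squaring mod 37: 7^1 ≡ 7, 7^2 ≡ 7² = 49 ≡ 12, 7^4 ≡ 12² = 144 ≡ 33, 7^8 ≡ 33² = 1089 ≡ 16, 7^16 ≡ 16² = 256 ≡ 34. Since 31 = 16 + 8 + 4 + 2 + 1, 7^31 ≡ 34·16·33·12·7: 34·16 = 544 ≡ 26, then 26·33 = 858 ≡ 7, then 7·12 = 84 ≡ 10, then 10·7 = 70 ≡ 33. So 7^31 ≡ 33 (mod 37).
Hence g⁻¹(7) = 33.

33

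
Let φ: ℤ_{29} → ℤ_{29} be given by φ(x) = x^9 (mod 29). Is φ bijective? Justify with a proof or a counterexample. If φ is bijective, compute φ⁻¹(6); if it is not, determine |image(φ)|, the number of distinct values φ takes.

9

Since 29 is prime, the nonzero elements of ℤ_{29} form a cyclic group of order 28.
As gcd(9, 28) = 1, raising to the 9th power is a bijection on this group: if s^9 ≡ t^9 then (st^{−1})^9 = 1, and the only element of order dividing gcd(9, 28) = 1 is 1, so s = t.
With φ(0) = 0 this makes φ injective on all of ℤ_{29}, hence bijective (finite equal-size domain and codomain). In particular φ is bijective.
Since φ is bijective, we find the preimage of 6. The inverse of x ↦ x^9 on (ℤ_{29})^× is x ↦ x^25, because 9·25 = 225 = 8·28 + 1 ≡ 1 (mod 28) and x^{28} = 1 for x ≠ 0 (Fermat). So φ⁻¹(6) = 6^25 mod 29.
Repeated squaring mod 29: 6^1 ≡ 6, 6^2 ≡ 6² = 36 ≡ 7, 6^4 ≡ 7² = 49 ≡ 20, 6^8 ≡ 20² = 400 ≡ 23, 6^16 ≡ 23² = 529 ≡ 7. Since 25 = 16 + 8 + 1, 6^25 ≡ 7·23·6: 7·23 = 161 ≡ 16, then 16·6 = 96 ≡ 9. So 6^25 ≡ 9 (mod 29).
Hence φ⁻¹(6) = 9.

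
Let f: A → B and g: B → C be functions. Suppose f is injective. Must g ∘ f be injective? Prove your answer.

No. Take A = B = C = {1, 2}, f = identity (injective), and g(x) = 1 for every x.
Then (g ∘ f)(1) = 1 = (g ∘ f)(2) with 1 ≠ 2, so g ∘ f is not injective.

not injective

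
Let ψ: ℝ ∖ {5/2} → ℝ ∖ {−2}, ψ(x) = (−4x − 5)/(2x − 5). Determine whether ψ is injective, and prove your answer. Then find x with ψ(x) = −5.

5

Suppose ψ(x_1) = ψ(x_2). Cross-multiplying: (−4x_1 − 5)(2x_2 − 5) = (−4x_2 − 5)(2x_1 − 5).
Expanding both sides and cancelling the symmetric terms leaves 30·(x_1 − x_2) = 0. Since 30 ≠ 0, x_1 = x_2. So ψ is injective.
Solving ψ(x) = −5: cross-multiplying gives −4x − 5 = −5(2x − 5), which rearranges to 6x = 30, so x = 5.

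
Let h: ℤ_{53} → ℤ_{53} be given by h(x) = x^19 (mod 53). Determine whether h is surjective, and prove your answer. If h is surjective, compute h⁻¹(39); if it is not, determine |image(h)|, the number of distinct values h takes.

Since 53 is prime, the nonzero elements of ℤ_{53} form a cyclic group of order 52.
As gcd(19, 52) = 1, raising to the 19th power is a bijection on this group: if s^19 ≡ t^19 then (st^{−1})^19 = 1, and the only element of order dividing gcd(19, 52) = 1 is 1, so s = t.
With h(0) = 0 this makes h injective on all of ℤ_{53}, hence bijective (finite equal-size domain and codomain). In particular h is surjective.
Since h is surjective, we find the preimage of 39. The inverse of x ↦ x^19 on (ℤ_{53})^× is x ↦ x^11, because 19·11 = 209 = 4·52 + 1 ≡ 1 (mod 52) and x^{52} = 1 for x ≠ 0 (Fermat). So h⁻¹(39) = 39^11 mod 53.
Repeated squaring mod 53: 39^1 ≡ 39, 39^2 ≡ 39² = 1521 ≡ 37, 39^4 ≡ 37² = 1369 ≡ 44, 39^8 ≡ 44² = 1936 ≡ 28. Since 11 = 8 + 2 + 1, 39^11 ≡ 28·37·39: 28·37 = 1036 ≡ 29, then 29·39 = 1131 ≡ 18. So 39^11 ≡ 18 (mod 53).
Hence h⁻¹(39) = 18.

18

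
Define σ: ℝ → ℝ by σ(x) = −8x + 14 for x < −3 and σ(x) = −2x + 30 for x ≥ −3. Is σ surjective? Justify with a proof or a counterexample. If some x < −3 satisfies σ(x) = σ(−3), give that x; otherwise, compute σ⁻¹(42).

-7/2

Both pieces are strictly decreasing (slopes −8 and −2), so each is injective on its own interval.
The left piece maps (−∞, −3) onto (38, ∞); the right piece maps [−3, ∞) onto (−∞, 36].
The union (38, ∞) ∪ (−∞, 36] omits the interval between 38 and 36; in particular 38 has no preimage. So σ is not surjective.
Because the two images are disjoint, no x < −3 has σ(x) = σ(−3), so we compute σ⁻¹(42): 42 lies in (38, ∞), so solve −8x + 14 = 42: x = (42 − 14)/(−8) = −7/2.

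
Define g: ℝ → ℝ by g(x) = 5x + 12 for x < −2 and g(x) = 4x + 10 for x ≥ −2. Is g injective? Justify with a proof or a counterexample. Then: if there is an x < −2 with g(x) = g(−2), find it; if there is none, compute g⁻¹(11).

1/4

Both pieces are strictly increasing (slopes 5 and 4), so each is injective on its own interval.
The left piece maps (−∞, −2) onto (−∞, 2); the right piece maps [−2, ∞) onto [2, ∞).
These images are disjoint, so no value is attained by both pieces. Therefore g is injective.
Because the two images are disjoint, no x < −2 has g(x) = g(−2), so we compute g⁻¹(11): 11 lies in [2, ∞), so solve 4x + 10 = 11: x = (11 − 10)/4 = 1/4.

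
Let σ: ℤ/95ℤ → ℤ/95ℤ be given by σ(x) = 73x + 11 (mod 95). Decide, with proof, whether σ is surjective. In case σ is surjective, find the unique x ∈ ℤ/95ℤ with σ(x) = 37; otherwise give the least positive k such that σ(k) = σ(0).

42

Since gcd(73, 95) = 1, 73 is invertible modulo 95. Euclid's algorithm: 95 = 1·73 + 22, 73 = 3·22 + 7, 22 = 3·7 + 1; back-substituting gives 1 = 82·73 − 63·95, so 73⁻¹ ≡ 82 (mod 95).
Then y ↦ 82(y − 11) is a two-sided inverse to σ, so every y ∈ ℤ/95ℤ has a preimage.
Hence σ is surjective.
Since σ is surjective, we compute σ⁻¹(37): solve 73x + 11 ≡ 37 (mod 95), i.e. 73x ≡ 26 (mod 95).
Multiplying by 73⁻¹ = 82 gives x ≡ 82·26 = 2132 = 22·95 + 42 ≡ 42 (mod 95).
Check: σ(42) = 73·42 + 11 = 3077 = 32·95 + 37 ≡ 37 (mod 95).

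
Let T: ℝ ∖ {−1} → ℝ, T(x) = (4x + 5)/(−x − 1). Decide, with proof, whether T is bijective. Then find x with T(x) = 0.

If T(x) = −4, cross-multiplying gives −1(4x + 5) = 4(−x − 1), which simplifies to −5 = −4 — false.  So −4 has no preimage and T is not surjective.
Hence T is not bijective.
Solving T(x) = 0: cross-multiplying gives 4x + 5 = 0(−x − 1), which rearranges to 4x = −5, so x = −5/4.

-5/4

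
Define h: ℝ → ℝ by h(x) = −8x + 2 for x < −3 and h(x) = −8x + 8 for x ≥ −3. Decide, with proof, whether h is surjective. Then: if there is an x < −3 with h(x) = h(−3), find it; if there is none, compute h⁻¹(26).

-15/4

Both pieces are strictly decreasing (slopes −8 and −8), so each is injective on its own interval.
The left piece maps (−∞, −3) onto (26, ∞); the right piece maps [−3, ∞) onto (−∞, 32].
The union (26, ∞) ∪ (−∞, 32] covers ℝ, so h is surjective.
For the follow-up: the images overlap, so an x < −3 with h(x) = h(−3) exists. h(−3) = 32; solving −8x + 2 = 32 for x < −3 gives x = (32 − 2)/(−8) = −15/4.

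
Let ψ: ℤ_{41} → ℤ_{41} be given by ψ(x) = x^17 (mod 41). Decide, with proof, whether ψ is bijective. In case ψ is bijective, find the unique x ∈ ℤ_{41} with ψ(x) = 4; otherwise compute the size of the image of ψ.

23

Since 41 is prime, the nonzero elements of ℤ_{41} form a cyclic group of order 40.
As gcd(17, 40) = 1, raising to the 17th power is a bijection on this group: if a^17 ≡ b^17 then (ab^{−1})^17 = 1, and the only element of order dividing gcd(17, 40) = 1 is 1, so a = b.
With ψ(0) = 0 this makes ψ injective on all of ℤ_{41}, hence bijective (finite equal-size domain and codomain). In particular ψ is bijective.
Since ψ is bijective, we find the preimage of 4. The inverse of x ↦ x^17 on (ℤ_{41})^× is x ↦ x^33, because 17·33 = 561 = 14·40 + 1 ≡ 1 (mod 40) and x^{40} = 1 for x ≠ 0 (Fermat). So ψ⁻¹(4) = 4^33 mod 41.
Repeated squaring mod 41: 4^1 ≡ 4, 4^2 ≡ 4² = 16, 4^4 ≡ 16² = 256 ≡ 10, 4^8 ≡ 10² = 100 ≡ 18, 4^16 ≡ 18² = 324 ≡ 37, 4^32 ≡ 37² = 1369 ≡ 16. Since 33 = 32 + 1, 4^33 ≡ 16·4: 16·4 = 64 ≡ 23. So 4^33 ≡ 23 (mod 41).
Hence ψ⁻¹(4) = 23.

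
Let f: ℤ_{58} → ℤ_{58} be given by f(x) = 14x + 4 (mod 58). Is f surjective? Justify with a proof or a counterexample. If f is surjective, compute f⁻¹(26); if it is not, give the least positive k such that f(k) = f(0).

Recall: f is surjective if every y in the codomain equals f(x) for some x in the domain.
Since gcd(14, 58) = 2, we have 14x ≡ 0 (mod 2) for all x, so f(x) ≡ 0 (mod 2).
But 1 ≢ 0 (mod 2), so 1 ∈ ℤ_{58} has no preimage. Thus f is not surjective.
Since f is not surjective, we find the least positive k with f(k) = f(0): this means 14k ≡ 0 (mod 58), i.e. 58 ∣ 14k. Since gcd(14, 58) = 2, dividing through by 2 this holds exactly when 29 ∣ 7k, and as gcd(7, 29) = 1, exactly when 29 ∣ k.
The smallest positive such k is 29.

29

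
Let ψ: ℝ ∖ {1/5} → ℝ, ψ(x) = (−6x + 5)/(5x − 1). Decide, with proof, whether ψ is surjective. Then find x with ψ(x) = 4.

If ψ(x) = −6/5, cross-multiplying gives 5(−6x + 5) = −6(5x − 1), which simplifies to 25 = 6 — false.  So −6/5 has no preimage and ψ is not surjective.
Solving ψ(x) = 4: cross-multiplying gives −6x + 5 = 4(5x − 1), which rearranges to −26x = −9, so x = 9/26.

9/26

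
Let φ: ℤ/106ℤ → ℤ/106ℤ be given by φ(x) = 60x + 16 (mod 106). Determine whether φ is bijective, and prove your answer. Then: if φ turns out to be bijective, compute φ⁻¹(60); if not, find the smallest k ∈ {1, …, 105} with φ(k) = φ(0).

53

We have gcd(60, 106) = 2 > 1. Taking s = 0 and t = 53: φ(0) = 16 and φ(53) = 60·53 + 16 = 3196 ≡ 16 (mod 106).
So φ(0) = φ(53) while 0 ≠ 53, therefore φ is not injective, hence not bijective.
Since φ is not bijective, we find the least positive k with φ(k) = φ(0): this means 60k ≡ 0 (mod 106), i.e. 106 ∣ 60k. Since gcd(60, 106) = 2, dividing through by 2 this holds exactly when 53 ∣ 30k, and as gcd(30, 53) = 1, exactly when 53 ∣ k.
The smallest positive such k is 53.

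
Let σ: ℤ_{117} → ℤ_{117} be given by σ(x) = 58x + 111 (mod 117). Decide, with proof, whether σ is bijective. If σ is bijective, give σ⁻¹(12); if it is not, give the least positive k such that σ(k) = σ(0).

Recall that injectivity means: for all a, b in the domain, σ(a) = σ(b) implies a = b.
If σ(a) = σ(b), then 58a ≡ 58b (mod 117). Because gcd(58, 117) = 1, we may cancel 58 to get a ≡ b (mod 117).
We now compute 58⁻¹ mod 117 explicitly. Euclid's algorithm: 117 = 2·58 + 1; back-substituting gives 1 = 115·58 − 57·117, so 58⁻¹ ≡ 115 (mod 117).
Then y ↦ 115(y − 111) is a two-sided inverse to σ, so every y ∈ ℤ_{117} has a preimage.
Thus σ is bijective.
Since σ is bijective, we compute σ⁻¹(12): solve 58x + 111 ≡ 12 (mod 117), i.e. 58x ≡ 18 (mod 117).
Multiplying by 58⁻¹ = 115 gives x ≡ 115·18 = 2070 = 17·117 + 81 ≡ 81 (mod 117).
Check: σ(81) = 58·81 + 111 = 4809 = 41·117 + 12 ≡ 12 (mod 117).

81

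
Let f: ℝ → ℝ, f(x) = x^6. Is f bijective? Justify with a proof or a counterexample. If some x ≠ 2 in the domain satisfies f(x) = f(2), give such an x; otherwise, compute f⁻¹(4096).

-2

f(2) = 64 = (−2)^6 = f(−2) (since 6 is even), with 2 ≠ −2. So f is not injective, hence not bijective.
For the follow-up, such an x exists: taking x = −2 ∈ ℝ gives f(−2) = 64 = f(2) with −2 ≠ 2.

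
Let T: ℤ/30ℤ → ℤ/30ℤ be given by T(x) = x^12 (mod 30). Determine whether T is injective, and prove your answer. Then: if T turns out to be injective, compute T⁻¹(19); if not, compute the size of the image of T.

T(2): Repeated squaring mod 30: 2^1 ≡ 2, 2^2 ≡ 2² = 4, 2^4 ≡ 4² = 16, 2^8 ≡ 16² = 256 ≡ 16. Since 12 = 8 + 4, 2^12 ≡ 16·16: 16·16 = 256 ≡ 16. So 2^12 ≡ 16 (mod 30).
T(4): Repeated squaring mod 30: 4^1 ≡ 4, 4^2 ≡ 4² = 16, 4^4 ≡ 16² = 256 ≡ 16, 4^8 ≡ 16² = 256 ≡ 16. Since 12 = 8 + 4, 4^12 ≡ 16·16: 16·16 = 256 ≡ 16. So 4^12 ≡ 16 (mod 30).
So T(2) = T(4) = 16 while 2 ≠ 4, therefore T is not injective.
Since T is not injective, we determine |image(T)|. Computing x^12 mod 30 for each x (by repeated squaring, reducing mod 30 at every step), the values T(0), T(1), …, T(29) are: 0, 1, 16, 21, 16, 25, 6, 1, 16, 21, 10, 1, 6, 1, 16, 15, 16, 1, 6, 1, 10, 21, 16, 1, 6, 25, 16, 21, 16, 1.
The distinct values are {0, 1, 6, 10, 15, 16, 21, 25}; there are 8 of them.

8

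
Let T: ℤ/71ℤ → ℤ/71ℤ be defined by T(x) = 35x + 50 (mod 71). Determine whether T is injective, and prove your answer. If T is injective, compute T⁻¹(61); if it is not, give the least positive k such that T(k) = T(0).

49

Suppose T(s) = T(t) in ℤ/71ℤ. Then 35s + 50 ≡ 35t + 50 (mod 71), so 35(s − t) ≡ 0 (mod 71).
Since gcd(35, 71) = 1, 35 is invertible modulo 71, therefore s − t ≡ 0 (mod 71), i.e. s = t.
Hence T is injective.
We now compute 35⁻¹ mod 71 explicitly. Euclid's algorithm: 71 = 2·35 + 1; back-substituting gives 1 = 69·35 − 34·71, so 35⁻¹ ≡ 69 (mod 71).
Since T is injective, we compute T⁻¹(61): solve 35x + 50 ≡ 61 (mod 71), i.e. 35x ≡ 11 (mod 71).
Multiplying by 35⁻¹ = 69 gives x ≡ 69·11 = 759 = 10·71 + 49 ≡ 49 (mod 71).
Check: T(49) = 35·49 + 50 = 1765 = 24·71 + 61 ≡ 61 (mod 71).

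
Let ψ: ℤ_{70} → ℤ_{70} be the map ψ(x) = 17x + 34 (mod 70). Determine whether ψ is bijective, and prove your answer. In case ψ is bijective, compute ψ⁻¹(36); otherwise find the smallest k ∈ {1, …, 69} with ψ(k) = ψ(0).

Suppose ψ(u) = ψ(v) in ℤ_{70}. Then 17u + 34 ≡ 17v + 34 (mod 70), hence 17(u − v) ≡ 0 (mod 70).
Since gcd(17, 70) = 1, 17 is invertible modulo 70, so u − v ≡ 0 (mod 70), i.e. u = v.
We now compute 17⁻¹ mod 70 explicitly. Euclid's algorithm: 70 = 4·17 + 2, 17 = 8·2 + 1; back-substituting gives 1 = 33·17 − 8·70, so 17⁻¹ ≡ 33 (mod 70).
Then y ↦ 33(y − 34) is a two-sided inverse to ψ, so every y ∈ ℤ_{70} has a preimage.
Hence ψ is bijective.
Since ψ is bijective, we find ψ⁻¹(36): we need 17x ≡ 36 − 34 ≡ 2 (mod 70). Using 17⁻¹ = 33: x ≡ 33·2 = 66, so x = 66.
Check: ψ(66) = 17·66 + 34 = 1156 = 16·70 + 36 ≡ 36 (mod 70).

66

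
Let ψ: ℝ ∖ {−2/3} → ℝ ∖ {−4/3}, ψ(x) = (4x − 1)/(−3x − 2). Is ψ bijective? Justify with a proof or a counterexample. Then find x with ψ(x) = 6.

-1/2

Suppose ψ(s) = ψ(t). Cross-multiplying: (4s − 1)(−3t − 2) = (4t − 1)(−3s − 2).
Expanding both sides and cancelling the symmetric terms leaves −11·(s − t) = 0. Since −11 ≠ 0, s = t. Hence ψ is injective.
For any y ≠ −4/3, solving y(−3x − 2) = 4x − 1 for x gives a well-defined x ≠ −2/3. So ψ is surjective.
So ψ is bijective.
Solving ψ(x) = 6: cross-multiplying gives 4x − 1 = 6(−3x − 2), which rearranges to 22x = −11, so x = −1/2.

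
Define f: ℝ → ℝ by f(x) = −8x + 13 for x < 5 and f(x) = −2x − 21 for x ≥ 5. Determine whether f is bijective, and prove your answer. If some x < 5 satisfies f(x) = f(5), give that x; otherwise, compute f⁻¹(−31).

5

Both pieces are strictly decreasing (slopes −8 and −2), so each is injective on its own interval.
The left piece maps (−∞, 5) onto (−27, ∞); the right piece maps [5, ∞) onto (−∞, −31].
The images leave a gap (−27 has no preimage), so f is not surjective, hence not bijective.
Because the two images are disjoint, no x < 5 has f(x) = f(5), so we compute f⁻¹(−31): −31 lies in (−∞, −31], so solve −2x − 21 = −31: x = (−31 + 21)/(−2) = 5.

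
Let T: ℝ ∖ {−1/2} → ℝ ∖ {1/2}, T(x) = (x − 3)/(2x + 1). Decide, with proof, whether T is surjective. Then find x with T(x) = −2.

For any y ≠ 1/2, solving y(2x + 1) = x − 3 for x gives a well-defined x ≠ −1/2. So T is surjective.
Solving T(x) = −2: cross-multiplying gives x − 3 = −2(2x + 1), which rearranges to 5x = 1, so x = 1/5.

1/5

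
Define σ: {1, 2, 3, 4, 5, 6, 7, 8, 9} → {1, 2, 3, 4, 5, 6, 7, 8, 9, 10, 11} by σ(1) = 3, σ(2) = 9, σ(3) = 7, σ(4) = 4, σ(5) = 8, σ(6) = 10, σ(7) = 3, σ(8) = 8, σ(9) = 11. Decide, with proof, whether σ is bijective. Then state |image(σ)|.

σ(1) = 3 = σ(7) with 1 ≠ 7, so σ is not injective, hence not bijective.
The image of σ is {3, 4, 7, 8, 9, 10, 11}, which has 7 elements.

7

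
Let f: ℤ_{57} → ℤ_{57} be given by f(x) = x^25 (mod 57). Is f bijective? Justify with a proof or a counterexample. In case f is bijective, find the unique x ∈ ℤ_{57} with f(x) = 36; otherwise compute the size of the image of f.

54

Computing x^25 mod 57 for each x (by repeated squaring, reducing mod 57 at every step), the values f(0), f(1), …, f(56) are: 0, 1, 14, 21, 25, 35, 9, 7, 8, 42, 34, 11, 12, 10, 41, 51, 55, 5, 18, 19, 20, 33, 40, 44, 54, 28, 26, 27, 4, 53, 30, 31, 29, 3, 13, 17, 24, 37, 38, 39, 52, 2, 6, 16, 47, 45, 46, 23, 15, 49, 50, 48, 22, 32, 36, 43, 56.
Every element of ℤ_{57} appears exactly once in this list, so f is a bijection, and in particular bijective.
Since f is bijective, we read off the preimage of 36 from the same table: f(54) = 36, so f⁻¹(36) = 54.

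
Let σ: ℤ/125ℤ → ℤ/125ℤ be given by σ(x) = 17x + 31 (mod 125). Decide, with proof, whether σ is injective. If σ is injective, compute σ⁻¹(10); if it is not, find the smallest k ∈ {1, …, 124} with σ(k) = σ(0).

87

Recall that σ is injective when σ(x_1) = σ(x_2) forces x_1 = x_2.
Suppose σ(x_1) = σ(x_2) in ℤ/125ℤ. Then 17x_1 + 31 ≡ 17x_2 + 31 (mod 125), thus 17(x_1 − x_2) ≡ 0 (mod 125).
Since gcd(17, 125) = 1, 17 is invertible modulo 125, so x_1 − x_2 ≡ 0 (mod 125), i.e. x_1 = x_2.
Thus σ is injective.
We now compute 17⁻¹ mod 125 explicitly. Euclid's algorithm: 125 = 7·17 + 6, 17 = 2·6 + 5, 6 = 1·5 + 1; back-substituting gives 1 = 103·17 − 14·125, so 17⁻¹ ≡ 103 (mod 125).
Since σ is injective, we compute σ⁻¹(10): solve 17x + 31 ≡ 10 (mod 125), i.e. 17x ≡ 104 (mod 125).
Multiplying by 17⁻¹ = 103 gives x ≡ 103·104 = 10712 = 85·125 + 87 ≡ 87 (mod 125).
Check: σ(87) = 17·87 + 31 = 1510 = 12·125 + 10 ≡ 10 (mod 125).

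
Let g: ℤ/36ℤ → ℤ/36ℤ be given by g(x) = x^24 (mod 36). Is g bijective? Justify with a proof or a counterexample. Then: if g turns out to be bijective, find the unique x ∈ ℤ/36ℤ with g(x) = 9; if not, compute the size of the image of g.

g(2): Repeated squaring mod 36: 2^1 ≡ 2, 2^2 ≡ 2² = 4, 2^4 ≡ 4² = 16, 2^8 ≡ 16² = 256 ≡ 4, 2^16 ≡ 4² = 16. Since 24 = 16 + 8, 2^24 ≡ 16·4: 16·4 = 64 ≡ 28. So 2^24 ≡ 28 (mod 36).
g(4): Repeated squaring mod 36: 4^1 ≡ 4, 4^2 ≡ 4² = 16, 4^4 ≡ 16² = 256 ≡ 4, 4^8 ≡ 4² = 16, 4^16 ≡ 16² = 256 ≡ 4. Since 24 = 16 + 8, 4^24 ≡ 4·16: 4·16 = 64 ≡ 28. So 4^24 ≡ 28 (mod 36).
So g(2) = g(4) = 28 while 2 ≠ 4, therefore g is not injective, hence not bijective.
Since g is not bijective, we determine |image(g)|. Computing x^24 mod 36 for each x (by repeated squaring, reducing mod 36 at every step), the values g(0), g(1), …, g(35) are: 0, 1, 28, 9, 28, 1, 0, 1, 28, 9, 28, 1, 0, 1, 28, 9, 28, 1, 0, 1, 28, 9, 28, 1, 0, 1, 28, 9, 28, 1, 0, 1, 28, 9, 28, 1.
The distinct values are {0, 1, 9, 28}; there are 4 of them.

4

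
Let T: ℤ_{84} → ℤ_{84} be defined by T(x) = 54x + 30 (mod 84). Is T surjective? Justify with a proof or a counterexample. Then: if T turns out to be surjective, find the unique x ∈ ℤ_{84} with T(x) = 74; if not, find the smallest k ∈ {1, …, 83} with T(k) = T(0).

Since gcd(54, 84) = 6, we have 54x ≡ 0 (mod 6) for all x, so T(x) ≡ 0 (mod 6).
But 1 ≢ 0 (mod 6), so 1 ∈ ℤ_{84} has no preimage. Hence T is not surjective.
Since T is not surjective, we find the least positive k with T(k) = T(0): this means 54k ≡ 0 (mod 84), i.e. 84 ∣ 54k. Since gcd(54, 84) = 6, dividing through by 6 this holds exactly when 14 ∣ 9k, and as gcd(9, 14) = 1, exactly when 14 ∣ k.
The smallest positive such k is 14.

14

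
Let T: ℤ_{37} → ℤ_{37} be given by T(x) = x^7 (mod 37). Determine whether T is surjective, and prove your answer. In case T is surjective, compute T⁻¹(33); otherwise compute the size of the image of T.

Since 37 is prime, the nonzero elements of ℤ_{37} form a cyclic group of order 36.
As gcd(7, 36) = 1, raising to the 7th power is a bijection on this group: if x_1^7 ≡ x_2^7 then (x_1x_2^{−1})^7 = 1, and the only element of order dividing gcd(7, 36) = 1 is 1, so x_1 = x_2.
With T(0) = 0 this makes T injective on all of ℤ_{37}, hence bijective (finite equal-size domain and codomain). In particular T is surjective.
Since T is surjective, we find the preimage of 33. The inverse of x ↦ x^7 on (ℤ_{37})^× is x ↦ x^31, because 7·31 = 217 = 6·36 + 1 ≡ 1 (mod 36) and x^{36} = 1 for x ≠ 0 (Fermat). So T⁻¹(33) = 33^31 mod 37.
Repeated squaring mod 37: 33^1 ≡ 33, 33^2 ≡ 33² = 1089 ≡ 16, 33^4 ≡ 16² = 256 ≡ 34, 33^8 ≡ 34² = 1156 ≡ 9, 33^16 ≡ 9² = 81 ≡ 7. Since 31 = 16 + 8 + 4 + 2 + 1, 33^31 ≡ 7·9·34·16·33: 7·9 = 63 ≡ 26, then 26·34 = 884 ≡ 33, then 33·16 = 528 ≡ 10, then 10·33 = 330 ≡ 34. So 33^31 ≡ 34 (mod 37).
Hence T⁻¹(33) = 34.

34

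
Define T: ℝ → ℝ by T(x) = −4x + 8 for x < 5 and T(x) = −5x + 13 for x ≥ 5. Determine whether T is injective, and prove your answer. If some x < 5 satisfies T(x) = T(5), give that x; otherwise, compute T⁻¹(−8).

4

Both pieces are strictly decreasing (slopes −4 and −5), so each is injective on its own interval.
The left piece maps (−∞, 5) onto (−12, ∞); the right piece maps [5, ∞) onto (−∞, −12].
These images are disjoint, so no value is attained by both pieces. Hence T is injective.
Because the two images are disjoint, no x < 5 has T(x) = T(5), so we compute T⁻¹(−8): −8 lies in (−12, ∞), so solve −4x + 8 = −8: x = (−8 − 8)/(−4) = 4.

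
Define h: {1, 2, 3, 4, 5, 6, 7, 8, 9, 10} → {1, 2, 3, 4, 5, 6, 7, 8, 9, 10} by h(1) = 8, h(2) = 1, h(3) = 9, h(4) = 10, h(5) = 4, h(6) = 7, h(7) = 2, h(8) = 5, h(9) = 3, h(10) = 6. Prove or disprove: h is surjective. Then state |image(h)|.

Every element of the codomain has a preimage: 1 = h(2), 2 = h(7), 3 = h(9), 4 = h(5), 5 = h(8), 6 = h(10), 7 = h(6), 8 = h(1), 9 = h(3), 10 = h(4).
So h is surjective.
The image of h is {1, 2, 3, 4, 5, 6, 7, 8, 9, 10}, which has 10 elements.

10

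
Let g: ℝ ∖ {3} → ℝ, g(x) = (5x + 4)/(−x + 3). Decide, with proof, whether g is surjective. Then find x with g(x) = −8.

If g(x) = −5, cross-multiplying gives −1(5x + 4) = 5(−x + 3), which simplifies to −4 = 15 — false.  So −5 has no preimage and g is not surjective.
Solving g(x) = −8: cross-multiplying gives 5x + 4 = −8(−x + 3), which rearranges to −3x = −28, so x = 28/3.

28/3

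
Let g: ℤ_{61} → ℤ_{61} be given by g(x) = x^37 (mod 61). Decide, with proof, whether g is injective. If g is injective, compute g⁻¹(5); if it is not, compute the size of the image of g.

39

Since 61 is prime, the nonzero elements of ℤ_{61} form a cyclic group of order 60.
As gcd(37, 60) = 1, raising to the 37th power is a bijection on this group: if a^37 ≡ b^37 then (ab^{−1})^37 = 1, and the only element of order dividing gcd(37, 60) = 1 is 1, so a = b.
With g(0) = 0 this makes g injective on all of ℤ_{61}, hence bijective (finite equal-size domain and codomain). In particular g is injective.
Since g is injective, we find the preimage of 5. The inverse of x ↦ x^37 on (ℤ_{61})^× is x ↦ x^13, because 37·13 = 481 = 8·60 + 1 ≡ 1 (mod 60) and x^{60} = 1 for x ≠ 0 (Fermat). So g⁻¹(5) = 5^13 mod 61.
Repeated squaring mod 61: 5^1 ≡ 5, 5^2 ≡ 5² = 25, 5^4 ≡ 25² = 625 ≡ 15, 5^8 ≡ 15² = 225 ≡ 42. Since 13 = 8 + 4 + 1, 5^13 ≡ 42·15·5: 42·15 = 630 ≡ 20, then 20·5 = 100 ≡ 39. So 5^13 ≡ 39 (mod 61).
Hence g⁻¹(5) = 39.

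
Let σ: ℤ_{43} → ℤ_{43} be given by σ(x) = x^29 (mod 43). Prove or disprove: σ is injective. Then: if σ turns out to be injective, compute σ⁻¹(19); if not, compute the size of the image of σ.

28

Since 43 is prime, the nonzero elements of ℤ_{43} form a cyclic group of order 42.
As gcd(29, 42) = 1, raising to the 29th power is a bijection on this group: if a^29 ≡ b^29 then (ab^{−1})^29 = 1, and the only element of order dividing gcd(29, 42) = 1 is 1, so a = b.
With σ(0) = 0 this makes σ injective on all of ℤ_{43}, hence bijective (finite equal-size domain and codomain). In particular σ is injective.
Since σ is injective, we find the preimage of 19. The inverse of x ↦ x^29 on (ℤ_{43})^× is x ↦ x^29, because 29·29 = 841 = 20·42 + 1 ≡ 1 (mod 42) and x^{42} = 1 for x ≠ 0 (Fermat). So σ⁻¹(19) = 19^29 mod 43.
Repeated squaring mod 43: 19^1 ≡ 19, 19^2 ≡ 19² = 361 ≡ 17, 19^4 ≡ 17² = 289 ≡ 31, 19^8 ≡ 31² = 961 ≡ 15, 19^16 ≡ 15² = 225 ≡ 10. Since 29 = 16 + 8 + 4 + 1, 19^29 ≡ 10·15·31·19: 10·15 = 150 ≡ 21, then 21·31 = 651 ≡ 6, then 6·19 = 114 ≡ 28. So 19^29 ≡ 28 (mod 43).
Hence σ⁻¹(19) = 28.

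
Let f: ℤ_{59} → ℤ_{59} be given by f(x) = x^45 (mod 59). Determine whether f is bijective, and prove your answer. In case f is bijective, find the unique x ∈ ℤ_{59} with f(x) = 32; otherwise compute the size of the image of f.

Since 59 is prime, the nonzero elements of ℤ_{59} form a cyclic group of order 58.
As gcd(45, 58) = 1, raising to the 45th power is a bijection on this group: if a^45 ≡ b^45 then (ab^{−1})^45 = 1, and the only element of order dividing gcd(45, 58) = 1 is 1, so a = b.
With f(0) = 0 this makes f injective on all of ℤ_{59}, hence bijective (finite equal-size domain and codomain). In particular f is bijective.
Since f is bijective, we find the preimage of 32. The inverse of x ↦ x^45 on (ℤ_{59})^× is x ↦ x^49, because 45·49 = 2205 = 38·58 + 1 ≡ 1 (mod 58) and x^{58} = 1 for x ≠ 0 (Fermat). So f⁻¹(32) = 32^49 mod 59.
Repeated squaring mod 59: 32^1 ≡ 32, 32^2 ≡ 32² = 1024 ≡ 21, 32^4 ≡ 21² = 441 ≡ 28, 32^8 ≡ 28² = 784 ≡ 17, 32^16 ≡ 17² = 289 ≡ 53, 32^32 ≡ 53² = 2809 ≡ 36. Since 49 = 32 + 16 + 1, 32^49 ≡ 36·53·32: 36·53 = 1908 ≡ 20, then 20·32 = 640 ≡ 50. So 32^49 ≡ 50 (mod 59).
Hence f⁻¹(32) = 50.

50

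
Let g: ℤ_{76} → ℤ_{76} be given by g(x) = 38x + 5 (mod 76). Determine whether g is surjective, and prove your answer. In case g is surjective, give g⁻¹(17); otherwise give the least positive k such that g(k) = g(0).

2

Since gcd(38, 76) = 38, we have 38x ≡ 0 (mod 38) for all x, so g(x) ≡ 5 (mod 38).
But 0 ≢ 5 (mod 38), so 0 ∈ ℤ_{76} has no preimage. Therefore g is not surjective.
Since g is not surjective, we find the least positive k with g(k) = g(0): this means 38k ≡ 0 (mod 76), i.e. 76 ∣ 38k. Since gcd(38, 76) = 38, dividing through by 38 this holds exactly when 2 ∣ k.
The smallest positive such k is 2.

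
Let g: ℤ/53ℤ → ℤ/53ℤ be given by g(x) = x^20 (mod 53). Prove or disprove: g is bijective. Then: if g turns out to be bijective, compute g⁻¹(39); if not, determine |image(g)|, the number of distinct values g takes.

g(2): Repeated squaring mod 53: 2^1 ≡ 2, 2^2 ≡ 2² = 4, 2^4 ≡ 4² = 16, 2^8 ≡ 16² = 256 ≡ 44, 2^16 ≡ 44² = 1936 ≡ 28. Since 20 = 16 + 4, 2^20 ≡ 28·16: 28·16 = 448 ≡ 24. So 2^20 ≡ 24 (mod 53).
g(7): Repeated squaring mod 53: 7^1 ≡ 7, 7^2 ≡ 7² = 49, 7^4 ≡ 49² = 2401 ≡ 16, 7^8 ≡ 16² = 256 ≡ 44, 7^16 ≡ 44² = 1936 ≡ 28. Since 20 = 16 + 4, 7^20 ≡ 28·16: 28·16 = 448 ≡ 24. So 7^20 ≡ 24 (mod 53).
So g(2) = g(7) = 24 while 2 ≠ 7, hence g is not injective, hence not bijective.
Since g is not bijective, we determine |image(g)|. Computing x^20 mod 53 for each x (by repeated squaring, reducing mod 53 at every step), the values g(0), g(1), …, g(52) are: 0, 1, 24, 49, 46, 16, 10, 24, 44, 16, 13, 28, 28, 15, 46, 42, 49, 47, 13, 15, 47, 10, 36, 1, 36, 44, 42, 42, 44, 36, 1, 36, 10, 47, 15, 13, 47, 49, 42, 46, 15, 28, 28, 13, 16, 44, 24, 10, 16, 46, 49, 24, 1.
The distinct values are {0, 1, 10, 13, 15, 16, 24, 28, 36, 42, 44, 46, 47, 49}; there are 14 of them.

14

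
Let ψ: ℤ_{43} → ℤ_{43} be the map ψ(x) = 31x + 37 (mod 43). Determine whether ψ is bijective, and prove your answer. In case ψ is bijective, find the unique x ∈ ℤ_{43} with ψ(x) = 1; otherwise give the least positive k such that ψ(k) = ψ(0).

If ψ(x_1) = ψ(x_2), then 31x_1 ≡ 31x_2 (mod 43). Because gcd(31, 43) = 1, we may cancel 31 to get x_1 ≡ x_2 (mod 43).
We now compute 31⁻¹ mod 43 explicitly. Euclid's algorithm: 43 = 1·31 + 12, 31 = 2·12 + 7, 12 = 1·7 + 5, 7 = 1·5 + 2, 5 = 2·2 + 1; back-substituting gives 1 = 25·31 − 18·43, so 31⁻¹ ≡ 25 (mod 43).
Then y ↦ 25(y − 37) is a two-sided inverse to ψ, so every y ∈ ℤ_{43} has a preimage.
Thus ψ is bijective.
Since ψ is bijective, we find ψ⁻¹(1): we need 31x ≡ 1 − 37 ≡ 7 (mod 43). Using 31⁻¹ = 25: x ≡ 25·7 = 175 = 4·43 + 3, so x = 3.
Check: ψ(3) = 31·3 + 37 = 130 = 3·43 + 1 ≡ 1 (mod 43).

3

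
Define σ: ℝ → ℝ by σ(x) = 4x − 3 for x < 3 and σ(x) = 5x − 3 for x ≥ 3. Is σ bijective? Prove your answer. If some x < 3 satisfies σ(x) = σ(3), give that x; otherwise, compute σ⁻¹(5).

2

Both pieces are strictly increasing (slopes 4 and 5), so each is injective on its own interval.
The left piece maps (−∞, 3) onto (−∞, 9); the right piece maps [3, ∞) onto [12, ∞).
The images leave a gap (9 has no preimage), so σ is not surjective, hence not bijective.
Because the two images are disjoint, no x < 3 has σ(x) = σ(3), so we compute σ⁻¹(5): 5 lies in (−∞, 9), so solve 4x − 3 = 5: x = (5 + 3)/4 = 2.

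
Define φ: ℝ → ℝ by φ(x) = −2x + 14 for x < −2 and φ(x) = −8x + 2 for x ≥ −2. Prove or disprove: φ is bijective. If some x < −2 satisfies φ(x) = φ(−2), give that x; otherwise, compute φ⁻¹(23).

Both pieces are strictly decreasing (slopes −2 and −8), so each is injective on its own interval.
The left piece maps (−∞, −2) onto (18, ∞); the right piece maps [−2, ∞) onto (−∞, 18].
Since 18 = 18, the images partition ℝ: φ is injective and surjective, hence bijective.
Because the two images are disjoint, no x < −2 has φ(x) = φ(−2), so we compute φ⁻¹(23): 23 lies in (18, ∞), so solve −2x + 14 = 23: x = (23 − 14)/(−2) = −9/2.

-9/2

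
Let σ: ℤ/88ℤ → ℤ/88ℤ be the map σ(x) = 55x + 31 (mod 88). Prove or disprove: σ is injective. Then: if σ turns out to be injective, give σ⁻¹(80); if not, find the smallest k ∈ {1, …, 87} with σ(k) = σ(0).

We have gcd(55, 88) = 11 > 1. Taking s = 0 and t = 8: σ(0) = 31 and σ(8) = 55·8 + 31 = 471 ≡ 31 (mod 88).
So σ(0) = σ(8) while 0 ≠ 8, therefore σ is not injective.
Since σ is not injective, we find the least positive k with σ(k) = σ(0): this means 55k ≡ 0 (mod 88), i.e. 88 ∣ 55k. Since gcd(55, 88) = 11, dividing through by 11 this holds exactly when 8 ∣ 5k, and as gcd(5, 8) = 1, exactly when 8 ∣ k.
The smallest positive such k is 8.

8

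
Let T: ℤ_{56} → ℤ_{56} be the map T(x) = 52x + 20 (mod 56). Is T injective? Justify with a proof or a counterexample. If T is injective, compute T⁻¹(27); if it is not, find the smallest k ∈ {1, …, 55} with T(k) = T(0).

14

We have gcd(52, 56) = 4 > 1. Taking s = 0 and t = 14: T(0) = 20 and T(14) = 52·14 + 20 = 748 ≡ 20 (mod 56).
So T(0) = T(14) while 0 ≠ 14, therefore T is not injective.
Since T is not injective, we find the least positive k with T(k) = T(0): this means 52k ≡ 0 (mod 56), i.e. 56 ∣ 52k. Since gcd(52, 56) = 4, dividing through by 4 this holds exactly when 14 ∣ 13k, and as gcd(13, 14) = 1, exactly when 14 ∣ k.
The smallest positive such k is 14.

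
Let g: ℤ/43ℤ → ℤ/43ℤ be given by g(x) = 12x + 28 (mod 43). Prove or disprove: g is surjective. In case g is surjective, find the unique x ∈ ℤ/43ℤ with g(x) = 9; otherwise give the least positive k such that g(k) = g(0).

2

Since gcd(12, 43) = 1, 12 is invertible modulo 43. Euclid's algorithm: 43 = 3·12 + 7, 12 = 1·7 + 5, 7 = 1·5 + 2, 5 = 2·2 + 1; back-substituting gives 1 = 18·12 − 5·43, so 12⁻¹ ≡ 18 (mod 43).
For any y ∈ ℤ/43ℤ, x = 18(y − 28) mod 43 satisfies g(x) = 12·18(y − 28) + 28 ≡ y (since 12·18 ≡ 1 mod 43). So every y has a preimage.
So g is surjective.
Since g is surjective, we compute g⁻¹(9): solve 12x + 28 ≡ 9 (mod 43), i.e. 12x ≡ 24 (mod 43).
Multiplying by 12⁻¹ = 18 gives x ≡ 18·24 = 432 = 10·43 + 2 ≡ 2 (mod 43).
Check: g(2) = 12·2 + 28 = 52 = 1·43 + 9 ≡ 9 (mod 43).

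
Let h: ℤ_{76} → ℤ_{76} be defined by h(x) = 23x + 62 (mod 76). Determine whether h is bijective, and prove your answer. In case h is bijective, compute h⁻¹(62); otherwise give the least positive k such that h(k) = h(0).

By definition, injectivity means: for all s, t in the domain, h(s) = h(t) implies s = t.
Suppose h(s) = h(t) in ℤ_{76}. Then 23s + 62 ≡ 23t + 62 (mod 76), thus 23(s − t) ≡ 0 (mod 76).
Since gcd(23, 76) = 1, 23 is invertible modulo 76, hence s − t ≡ 0 (mod 76), i.e. s = t.
We now compute 23⁻¹ mod 76 explicitly. Euclid's algorithm: 76 = 3·23 + 7, 23 = 3·7 + 2, 7 = 3·2 + 1; back-substituting gives 1 = 43·23 − 13·76, so 23⁻¹ ≡ 43 (mod 76).
For any y ∈ ℤ_{76}, x = 43(y − 62) mod 76 satisfies h(x) = 23·43(y − 62) + 62 ≡ y (since 23·43 ≡ 1 mod 76). So every y has a preimage.
Therefore h is bijective.
Since h is bijective, we find h⁻¹(62): we need 23x ≡ 62 − 62 ≡ 0 (mod 76). Using 23⁻¹ = 43: x ≡ 43·0 = 0, so x = 0.
Check: h(0) = 23·0 + 62 = 62 ≡ 62 (mod 76).

0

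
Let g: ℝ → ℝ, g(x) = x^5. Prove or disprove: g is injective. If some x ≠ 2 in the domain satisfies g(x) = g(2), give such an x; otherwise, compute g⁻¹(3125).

5

On ℝ, x ↦ x^5 is strictly increasing (since 5 is odd), so g(u) = g(v) forces u = v. So g is injective.
Since x ↦ x^5 is strictly increasing on ℝ, it is injective there, so no x ≠ 2 in the domain has g(x) = g(2). We therefore compute g⁻¹(3125) = 3125^{1/5} = 5 (indeed 5^5 = 3125).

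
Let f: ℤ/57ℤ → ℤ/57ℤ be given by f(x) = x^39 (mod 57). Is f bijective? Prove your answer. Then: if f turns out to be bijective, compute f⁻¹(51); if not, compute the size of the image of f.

f(1) = 1^39 = 1.
f(7): Repeated squaring mod 57: 7^1 ≡ 7, 7^2 ≡ 7² = 49, 7^4 ≡ 49² = 2401 ≡ 7, 7^8 ≡ 7² = 49, 7^16 ≡ 49² = 2401 ≡ 7, 7^32 ≡ 7² = 49. Since 39 = 32 + 4 + 2 + 1, 7^39 ≡ 49·7·49·7: 49·7 = 343 ≡ 1, then 1·49 = 49, then 49·7 = 343 ≡ 1. So 7^39 ≡ 1 (mod 57).
So f(1) = f(7) = 1 while 1 ≠ 7, therefore f is not injective, hence not bijective.
Since f is not bijective, we determine |image(f)|. Computing x^39 mod 57 for each x (by repeated squaring, reducing mod 57 at every step), the values f(0), f(1), …, f(56) are: 0, 1, 8, 27, 7, 11, 45, 1, 56, 45, 31, 20, 18, 31, 8, 12, 49, 11, 18, 19, 20, 27, 46, 26, 30, 7, 20, 18, 7, 50, 39, 37, 50, 27, 31, 11, 30, 37, 38, 39, 46, 8, 45, 49, 26, 39, 37, 26, 12, 1, 56, 12, 46, 50, 30, 49, 56.
The distinct values are {0, 1, 7, 8, 11, 12, 18, 19, 20, 26, 27, 30, 31, 37, 38, 39, 45, 46, 49, 50, 56}; there are 21 of them.

21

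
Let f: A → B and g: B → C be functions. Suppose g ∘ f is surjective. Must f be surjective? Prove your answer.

not surjective

No. Take A = {1, 2}, B = {1, 2, 3, 4, 5}, C = {1}, f(a) = 1 for every a ∈ A, and g(b) = 1 for every b ∈ B.
Then g ∘ f is surjective onto {1}, but 5 ∈ B has no preimage under f, so f is not surjective.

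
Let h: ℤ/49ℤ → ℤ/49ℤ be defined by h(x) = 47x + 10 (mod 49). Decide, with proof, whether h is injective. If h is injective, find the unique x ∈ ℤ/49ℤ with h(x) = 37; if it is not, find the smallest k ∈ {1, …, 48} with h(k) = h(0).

11

Recall: injectivity means: for all s, t in the domain, h(s) = h(t) implies s = t.
Suppose h(s) = h(t) in ℤ/49ℤ. Then 47s + 10 ≡ 47t + 10 (mod 49), hence 47(s − t) ≡ 0 (mod 49).
Since gcd(47, 49) = 1, 47 is invertible modulo 49, therefore s − t ≡ 0 (mod 49), i.e. s = t.
Thus h is injective.
We now compute 47⁻¹ mod 49 explicitly. Euclid's algorithm: 49 = 1·47 + 2, 47 = 23·2 + 1; back-substituting gives 1 = 24·47 − 23·49, so 47⁻¹ ≡ 24 (mod 49).
Since h is injective, we find h⁻¹(37): we need 47x ≡ 37 − 10 ≡ 27 (mod 49). Using 47⁻¹ = 24: x ≡ 24·27 = 648 = 13·49 + 11, so x = 11.
Check: h(11) = 47·11 + 10 = 527 = 10·49 + 37 ≡ 37 (mod 49).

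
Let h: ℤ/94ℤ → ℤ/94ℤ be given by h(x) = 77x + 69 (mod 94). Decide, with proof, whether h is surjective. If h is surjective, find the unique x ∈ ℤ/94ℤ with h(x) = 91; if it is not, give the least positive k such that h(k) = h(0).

54

Since gcd(77, 94) = 1, 77 is invertible modulo 94. Euclid's algorithm: 94 = 1·77 + 17, 77 = 4·17 + 9, 17 = 1·9 + 8, 9 = 1·8 + 1; back-substituting gives 1 = 11·77 − 9·94, so 77⁻¹ ≡ 11 (mod 94).
For any y ∈ ℤ/94ℤ, x = 11(y − 69) mod 94 satisfies h(x) = 77·11(y − 69) + 69 ≡ y (since 77·11 ≡ 1 mod 94). So every y has a preimage.
Hence h is surjective.
Since h is surjective, we compute h⁻¹(91): solve 77x + 69 ≡ 91 (mod 94), i.e. 77x ≡ 22 (mod 94).
Multiplying by 77⁻¹ = 11 gives x ≡ 11·22 = 242 = 2·94 + 54 ≡ 54 (mod 94).
Check: h(54) = 77·54 + 69 = 4227 = 44·94 + 91 ≡ 91 (mod 94).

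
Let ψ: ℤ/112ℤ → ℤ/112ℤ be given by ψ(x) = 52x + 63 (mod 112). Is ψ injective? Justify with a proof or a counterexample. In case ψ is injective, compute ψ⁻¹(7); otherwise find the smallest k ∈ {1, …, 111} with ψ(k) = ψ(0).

28

By definition, ψ is injective if ψ(a) = ψ(b) implies a = b.
We have gcd(52, 112) = 4 > 1. Taking a = 0 and b = 28: ψ(0) = 63 and ψ(28) = 52·28 + 63 = 1519 ≡ 63 (mod 112).
So ψ(0) = ψ(28) while 0 ≠ 28, so ψ is not injective.
Since ψ is not injective, we find the least positive k with ψ(k) = ψ(0): this means 52k ≡ 0 (mod 112), i.e. 112 ∣ 52k. Since gcd(52, 112) = 4, dividing through by 4 this holds exactly when 28 ∣ 13k, and as gcd(13, 28) = 1, exactly when 28 ∣ k.
The smallest positive such k is 28.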